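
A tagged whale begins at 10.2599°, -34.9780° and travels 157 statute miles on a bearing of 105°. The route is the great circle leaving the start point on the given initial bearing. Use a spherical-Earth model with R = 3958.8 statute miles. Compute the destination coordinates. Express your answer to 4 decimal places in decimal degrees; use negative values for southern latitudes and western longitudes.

δ = 157/3958.8 = 0.039658 rad (2.2723°).
Converting: φ₁ = 0.179069 rad, θ = 1.832596 rad.
Destination latitude: φ₂ = arcsin( sin φ₁ cos δ + cos φ₁ sin δ cos θ ) = arcsin(0.167876) = 9.6643°.
Δλ = atan2( sin θ sin δ cos φ₁ , cos δ − sin φ₁ sin φ₂ ) = atan2(0.037685, 0.969313) = 0.038858 rad = 2.2264°.
λ₂ = λ₁ + Δλ = -32.7516°.

latitude 9.6643°, longitude -32.7516°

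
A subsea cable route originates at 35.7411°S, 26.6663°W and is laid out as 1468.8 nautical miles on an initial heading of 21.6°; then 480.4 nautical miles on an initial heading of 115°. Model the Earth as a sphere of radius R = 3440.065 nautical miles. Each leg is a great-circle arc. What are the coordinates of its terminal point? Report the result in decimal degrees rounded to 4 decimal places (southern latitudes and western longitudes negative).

Apply the spherical direct solution leg by leg, carrying full precision between legs.
Leg 1: from (-35.7411°, -26.6663°), δ = 1468.8/3440.065 = 0.426969 rad, θ = 21.6° → φ = -12.6601°, λ = -17.6773°.
Leg 2: from (-12.6601°, -17.6773°), δ = 480.4/3440.065 = 0.139649 rad, θ = 115° → φ = -15.9280°, λ = -10.1390°.

latitude -15.9280°, longitude -10.1390°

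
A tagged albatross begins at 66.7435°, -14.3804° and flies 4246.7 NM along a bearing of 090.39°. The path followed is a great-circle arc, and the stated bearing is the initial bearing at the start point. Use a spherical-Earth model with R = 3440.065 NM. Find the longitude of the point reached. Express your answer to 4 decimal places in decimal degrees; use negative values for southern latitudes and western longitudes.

Angular distance δ = d/R = 4246.7 / 3440.065 = 1.234482 rad.
With φ₁ = 66.7435° = 1.164894 rad and θ = 90.39° = 1.577603 rad:
Destination latitude: φ₂ = arcsin( sin φ₁ cos δ + cos φ₁ sin δ cos θ ) = arcsin(0.300658) = 17.4971°.
Then Δλ = atan2(0.372719, 0.053781) = 1.427492 rad, from sin θ sin δ cos φ₁ over cos δ − sin φ₁ sin φ₂.
λ₂ = -14.3804° + 81.7892° = 67.4088°.

longitude 67.4088°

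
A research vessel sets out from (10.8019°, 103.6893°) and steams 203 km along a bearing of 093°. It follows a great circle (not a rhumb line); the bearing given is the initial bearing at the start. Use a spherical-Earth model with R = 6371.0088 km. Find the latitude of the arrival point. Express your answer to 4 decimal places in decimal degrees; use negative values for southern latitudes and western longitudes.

Angular distance δ = d/R = 203 / 6371.0088 = 0.031863 rad.
With φ₁ = 10.8019° = 0.188529 rad and θ = 93° = 1.623156 rad:
Destination latitude: φ₂ = arcsin( sin φ₁ cos δ + cos φ₁ sin δ cos θ ) = arcsin(0.185681) = 10.7008°.
Then Δλ = atan2(0.031250, 0.964693) = 0.032383 rad, from sin θ sin δ cos φ₁ over cos δ − sin φ₁ sin φ₂.
λ₂ = 103.6893° + 1.8554° = 105.5447°.

latitude 10.7008°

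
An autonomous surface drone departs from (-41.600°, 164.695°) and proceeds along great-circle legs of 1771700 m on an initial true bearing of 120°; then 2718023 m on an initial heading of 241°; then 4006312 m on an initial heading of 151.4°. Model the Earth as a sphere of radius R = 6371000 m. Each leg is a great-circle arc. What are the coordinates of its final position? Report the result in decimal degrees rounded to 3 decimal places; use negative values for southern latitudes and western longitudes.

Apply the spherical direct solution leg by leg, carrying full precision between legs.
Leg 1: from (-41.600°, 164.695°), δ = 1771700/6371000 = 0.278088 rad, θ = 120° → φ = -47.822°, λ = -174.568°.
Leg 2: from (-47.822°, -174.568°), δ = 2718023/6371000 = 0.426624 rad, θ = 241° → φ = -54.031°, λ = 147.393°.
Leg 3: from (-54.031°, 147.393°), δ = 4006312/6371000 = 0.628836 rad, θ = 151.4° → φ = -73.305°, λ = -134.056°.

latitude -73.305°, longitude -134.056°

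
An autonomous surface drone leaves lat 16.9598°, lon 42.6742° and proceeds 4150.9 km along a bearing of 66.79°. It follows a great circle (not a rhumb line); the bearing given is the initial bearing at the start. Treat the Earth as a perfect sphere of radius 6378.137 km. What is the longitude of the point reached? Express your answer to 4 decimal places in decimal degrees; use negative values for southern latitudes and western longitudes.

δ = 4150.9/6378.137 = 0.650801 rad (37.2882°).
Start latitude φ₁ = 0.296004 rad; initial bearing θ = 1.165705 rad.
Applying the spherical law of cosines for sides, sin φ₂ = sin φ₁ cos δ + cos φ₁ sin δ cos θ = 0.460450, so φ₂ = 27.4161°.
Δλ = atan2( sin θ sin δ cos φ₁ , cos δ − sin φ₁ sin φ₂ ) = atan2(0.532578, 0.661285) = 0.678005 rad = 38.8468°.
λ₂ = 42.6742° + 38.8468° = 81.5210°.

longitude 81.5210°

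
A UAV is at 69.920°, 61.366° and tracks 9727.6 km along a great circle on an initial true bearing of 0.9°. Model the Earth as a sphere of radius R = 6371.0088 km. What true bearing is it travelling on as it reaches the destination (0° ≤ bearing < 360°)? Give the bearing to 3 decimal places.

Angular distance δ = d/R = 9727.6 / 6371.0088 = 1.526854 rad.
Converting: φ₁ = 1.220334 rad, θ = 0.015708 rad.
sin φ₂ = sin φ₁ cos δ + cos φ₁ sin δ cos θ = (0.939214)(0.043928) + (0.343332)(0.999035)(0.999877) = 0.384216
φ₂ = asin(0.384216) = 0.394359 rad = 22.595°.
Then Δλ = atan2(0.005388, -0.316933) = 3.124595 rad, from sin θ sin δ cos φ₁ over cos δ − sin φ₁ sin φ₂.
λ₂ = 61.366° + 179.026° = 240.392°, normalized to (−180°, 180°] → -119.608°.
The forward bearing on arrival equals the back-azimuth from the destination plus 180°.
Back-azimuth from P₂ (22.595°, -119.608°) to P₁ (69.920°, 61.366°), with Δλ' = λ₁ − λ₂ = 180.974°: atan2( sin Δλ' cos φ₁ , cos φ₂ sin φ₁ − sin φ₂ cos φ₁ cos Δλ' ) = 359.665°.
Final bearing = (359.665° + 180°) mod 360° = 179.665°.

final bearing 179.665°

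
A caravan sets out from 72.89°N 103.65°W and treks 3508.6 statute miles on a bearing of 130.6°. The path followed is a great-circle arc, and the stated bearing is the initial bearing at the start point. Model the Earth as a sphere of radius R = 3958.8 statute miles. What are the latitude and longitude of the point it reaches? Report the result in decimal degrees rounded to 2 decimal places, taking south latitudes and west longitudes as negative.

latitude 27.13°, longitude -62.28°

Angular distance δ = d/R = 3508.6 / 3958.8 = 0.886279 rad.
Start latitude φ₁ = 1.272170 rad; initial bearing θ = 2.279400 rad.
Applying the spherical law of cosines for sides, sin φ₂ = sin φ₁ cos δ + cos φ₁ sin δ cos θ = 0.455984, so φ₂ = 27.13°.
Then Δλ = atan2(0.173060, 0.196496) = 0.722067 rad, from sin θ sin δ cos φ₁ over cos δ − sin φ₁ sin φ₂.
λ₂ = -103.65° + 41.37° = -62.28°.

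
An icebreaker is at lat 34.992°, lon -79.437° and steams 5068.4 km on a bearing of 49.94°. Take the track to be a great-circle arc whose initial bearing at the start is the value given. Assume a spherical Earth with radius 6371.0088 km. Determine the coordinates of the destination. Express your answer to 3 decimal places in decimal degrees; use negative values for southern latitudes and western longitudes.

latitude 51.073°, longitude -18.976°

The arc subtends δ = 5068.4/6371.0088 = 0.795541 rad at the centre.
Converting: φ₁ = 0.610726 rad, θ = 0.871617 rad.
sin φ₂ = sin φ₁ cos δ + cos φ₁ sin δ cos θ = (0.573462)(0.699898) + (0.819232)(0.714242)(0.643589) = 0.777949
φ₂ = asin(0.777949) = 0.891395 rad = 51.073°.
For the longitude increment, Δλ = atan2( sin θ sin δ cos φ₁, cos δ − sin φ₁ sin φ₂ ) = atan2(0.447842, 0.253774) = 60.461°.
λ₂ = λ₁ + Δλ = -18.976°.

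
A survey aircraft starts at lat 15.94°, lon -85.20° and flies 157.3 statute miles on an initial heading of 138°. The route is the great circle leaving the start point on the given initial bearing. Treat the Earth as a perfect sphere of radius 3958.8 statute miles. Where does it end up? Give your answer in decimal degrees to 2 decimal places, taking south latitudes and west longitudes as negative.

δ = 157.3/3958.8 = 0.039734 rad (2.2766°).
With φ₁ = 15.94° = 0.278205 rad and θ = 138° = 2.408554 rad:
sin φ₂ = sin φ₁ cos δ + cos φ₁ sin δ cos θ = (0.274631)(0.999211) + (0.961550)(0.039724)(-0.743145) = 0.246028
φ₂ = asin(0.246028) = 0.248580 rad = 14.24°.
For the longitude increment, Δλ = atan2( sin θ sin δ cos φ₁, cos δ − sin φ₁ sin φ₂ ) = atan2(0.025558, 0.931644) = 1.57°.
λ₂ = λ₁ + Δλ = -83.63°.

latitude 14.24°, longitude -83.63°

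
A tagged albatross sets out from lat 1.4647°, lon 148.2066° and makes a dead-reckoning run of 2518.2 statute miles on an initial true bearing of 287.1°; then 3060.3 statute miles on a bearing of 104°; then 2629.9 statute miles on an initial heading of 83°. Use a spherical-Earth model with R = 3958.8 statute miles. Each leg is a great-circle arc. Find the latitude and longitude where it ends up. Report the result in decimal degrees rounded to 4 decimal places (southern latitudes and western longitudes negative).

latitude 3.1332°, longitude -166.7021°

Apply the spherical direct solution leg by leg, carrying full precision between legs.
Leg 1: from (1.4647°, 148.2066°), δ = 2518.2/3958.8 = 0.636102 rad, θ = 287.1° → φ = 11.2554°, λ = 112.8308°.
Leg 2: from (11.2554°, 112.8308°), δ = 3060.3/3958.8 = 0.773037 rad, θ = 104° → φ = -1.4885°, λ = 155.5026°.
Leg 3: from (-1.4885°, 155.5026°), δ = 2629.9/3958.8 = 0.664317 rad, θ = 83° → φ = 3.1332°, λ = -166.7021°.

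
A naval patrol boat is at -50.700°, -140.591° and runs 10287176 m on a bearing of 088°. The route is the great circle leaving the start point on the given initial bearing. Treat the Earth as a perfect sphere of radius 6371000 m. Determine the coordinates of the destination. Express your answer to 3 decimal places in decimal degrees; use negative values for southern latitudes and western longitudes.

Central angle δ = d/R = 1.614688 rad.
With φ₁ = -50.700° = -0.884882 rad and θ = 88° = 1.535890 rad:
Applying the spherical law of cosines for sides, sin φ₂ = sin φ₁ cos δ + cos φ₁ sin δ cos θ = 0.056037, so φ₂ = 3.212°.
For the longitude increment, Δλ = atan2( sin θ sin δ cos φ₁, cos δ − sin φ₁ sin φ₂ ) = atan2(0.632385, -0.000513) = 90.047°.
Hence λ₂ = -140.591° + 90.047° = -50.544°.

latitude 3.212°, longitude -50.544°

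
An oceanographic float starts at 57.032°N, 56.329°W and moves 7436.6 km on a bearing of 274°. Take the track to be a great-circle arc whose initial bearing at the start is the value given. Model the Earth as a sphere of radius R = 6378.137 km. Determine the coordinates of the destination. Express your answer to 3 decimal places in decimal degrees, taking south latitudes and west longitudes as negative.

latitude 21.429°, longitude -136.398°

The arc subtends δ = 7436.6/6378.137 = 1.165952 rad at the centre.
Start latitude φ₁ = 0.995396 rad; initial bearing θ = 4.782202 rad.
Applying the spherical law of cosines for sides, sin φ₂ = sin φ₁ cos δ + cos φ₁ sin δ cos θ = 0.365343, so φ₂ = 21.429°.
For the longitude increment, Δλ = atan2( sin θ sin δ cos φ₁, cos δ − sin φ₁ sin φ₂ ) = atan2(-0.498963, 0.087363) = -80.069°.
Hence λ₂ = -56.329° + -80.069° = -136.398°.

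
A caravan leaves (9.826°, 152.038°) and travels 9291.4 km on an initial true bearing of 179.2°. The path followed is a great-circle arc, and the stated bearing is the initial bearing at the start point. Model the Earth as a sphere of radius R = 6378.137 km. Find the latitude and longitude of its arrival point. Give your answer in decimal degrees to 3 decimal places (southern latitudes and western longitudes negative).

δ = 9291.4/6378.137 = 1.456758 rad (83.4661°).
With φ₁ = 9.826° = 0.171496 rad and θ = 179.2° = 3.127630 rad:
Applying the spherical law of cosines for sides, sin φ₂ = sin φ₁ cos δ + cos φ₁ sin δ cos θ = -0.959416, so φ₂ = -73.621°.
Δλ = atan2( sin θ sin δ cos φ₁ , cos δ − sin φ₁ sin φ₂ ) = atan2(0.013668, 0.277522) = 0.049210 rad = 2.820°.
λ₂ = λ₁ + Δλ = 154.858°.

latitude -73.621°, longitude 154.858°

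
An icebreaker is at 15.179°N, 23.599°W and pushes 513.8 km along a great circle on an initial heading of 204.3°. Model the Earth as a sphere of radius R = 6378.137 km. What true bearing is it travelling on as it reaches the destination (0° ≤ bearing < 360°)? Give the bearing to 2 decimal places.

Angular distance δ = d/R = 513.8 / 6378.137 = 0.080556 rad.
With φ₁ = 15.179° = 0.264924 rad and θ = 204.3° = 3.565708 rad:
Applying the spherical law of cosines for sides, sin φ₂ = sin φ₁ cos δ + cos φ₁ sin δ cos θ = 0.190205, so φ₂ = 10.965°.
Δλ = atan2( sin θ sin δ cos φ₁ , cos δ − sin φ₁ sin φ₂ ) = atan2(-0.031959, 0.946955) = -0.033736 rad = -1.933°.
λ₂ = -23.599° + -1.933° = -25.532°.
The forward bearing on arrival equals the back-azimuth from the destination plus 180°.
Back-azimuth from P₂ (10.96°, -25.53°) to P₁ (15.18°, -23.60°), with Δλ' = λ₁ − λ₂ = 1.93°: atan2( sin Δλ' cos φ₁ , cos φ₂ sin φ₁ − sin φ₂ cos φ₁ cos Δλ' ) = 23.86°.
Final bearing = (23.86° + 180°) mod 360° = 203.86°.

final bearing 203.86°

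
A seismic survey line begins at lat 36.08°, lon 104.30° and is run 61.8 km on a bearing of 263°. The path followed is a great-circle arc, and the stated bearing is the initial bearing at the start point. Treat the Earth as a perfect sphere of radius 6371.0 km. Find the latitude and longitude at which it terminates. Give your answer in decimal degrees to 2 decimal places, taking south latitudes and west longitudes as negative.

latitude 36.01°, longitude 103.62°

Angular distance δ = d/R = 61.8 / 6371 = 0.009700 rad.
Start latitude φ₁ = 0.629715 rad; initial bearing θ = 4.590216 rad.
Destination latitude: φ₂ = arcsin( sin φ₁ cos δ + cos φ₁ sin δ cos θ ) = arcsin(0.587931) = 36.01°.
Then Δλ = atan2(-0.007781, 0.653712) = -0.011902 rad, from sin θ sin δ cos φ₁ over cos δ − sin φ₁ sin φ₂.
λ₂ = λ₁ + Δλ = 103.62°.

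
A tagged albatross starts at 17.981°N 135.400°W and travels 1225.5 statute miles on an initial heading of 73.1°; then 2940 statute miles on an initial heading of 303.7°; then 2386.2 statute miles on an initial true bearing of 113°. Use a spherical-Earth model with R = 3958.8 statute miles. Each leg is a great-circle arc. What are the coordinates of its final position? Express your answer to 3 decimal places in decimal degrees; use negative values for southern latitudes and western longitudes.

Apply the spherical direct solution leg by leg, carrying full precision between legs.
Leg 1: from (17.981°, -135.400°), δ = 1225.5/3958.8 = 0.309564 rad, θ = 73.1° → φ = 22.226°, λ = -117.046°.
Leg 2: from (22.226°, -117.046°), δ = 2940/3958.8 = 0.742649 rad, θ = 303.7° → φ = 38.755°, λ = -163.220°.
Leg 3: from (38.755°, -163.220°), δ = 2386.2/3958.8 = 0.602758 rad, θ = 113° → φ = 20.056°, λ = -129.472°.

latitude 20.056°, longitude -129.472°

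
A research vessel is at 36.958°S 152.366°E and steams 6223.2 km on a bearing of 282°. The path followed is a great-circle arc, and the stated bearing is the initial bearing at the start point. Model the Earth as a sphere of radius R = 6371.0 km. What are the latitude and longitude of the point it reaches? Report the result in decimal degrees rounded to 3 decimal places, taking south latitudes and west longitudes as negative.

The arc subtends δ = 6223.2/6371 = 0.976801 rad at the centre.
Start latitude φ₁ = -0.645039 rad; initial bearing θ = 4.921828 rad.
Applying the spherical law of cosines for sides, sin φ₂ = sin φ₁ cos δ + cos φ₁ sin δ cos θ = -0.198814, so φ₂ = -11.468°.
For the longitude increment, Δλ = atan2( sin θ sin δ cos φ₁, cos δ − sin φ₁ sin φ₂ ) = atan2(-0.647733, 0.440144) = -55.803°.
λ₂ = 152.366° + -55.803° = 96.563°.

latitude -11.468°, longitude 96.563°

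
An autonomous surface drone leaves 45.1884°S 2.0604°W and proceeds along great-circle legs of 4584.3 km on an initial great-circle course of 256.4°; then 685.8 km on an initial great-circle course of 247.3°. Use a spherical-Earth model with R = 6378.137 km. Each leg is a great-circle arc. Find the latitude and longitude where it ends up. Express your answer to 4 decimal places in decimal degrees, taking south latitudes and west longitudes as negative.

Apply the spherical direct solution leg by leg, carrying full precision between legs.
Leg 1: from (-45.1884°, -2.0604°), δ = 4584.3/6378.137 = 0.718752 rad, θ = 256.4° → φ = -40.0200°, λ = -58.7476°.
Leg 2: from (-40.0200°, -58.7476°), δ = 685.8/6378.137 = 0.107524 rad, θ = 247.3° → φ = -42.1487°, λ = -66.4215°.

latitude -42.1487°, longitude -66.4215°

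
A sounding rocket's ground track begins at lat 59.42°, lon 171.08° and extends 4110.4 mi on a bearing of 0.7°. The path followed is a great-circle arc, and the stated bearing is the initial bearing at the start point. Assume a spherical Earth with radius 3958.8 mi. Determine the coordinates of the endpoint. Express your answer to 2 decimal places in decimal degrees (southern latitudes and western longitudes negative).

latitude 61.09°, longitude -10.17°

δ = 4110.4/3958.8 = 1.038294 rad (59.4899°).
Converting: φ₁ = 1.037075 rad, θ = 0.012217 rad.
Applying the spherical law of cosines for sides, sin φ₂ = sin φ₁ cos δ + cos φ₁ sin δ cos θ = 0.875348, so φ₂ = 61.09°.
For the longitude increment, Δλ = atan2( sin θ sin δ cos φ₁, cos δ − sin φ₁ sin φ₂ ) = atan2(0.005355, -0.245914) = 178.75°.
λ₂ = 171.08° + 178.75° = 349.83°, normalized to (−180°, 180°] → -10.17°.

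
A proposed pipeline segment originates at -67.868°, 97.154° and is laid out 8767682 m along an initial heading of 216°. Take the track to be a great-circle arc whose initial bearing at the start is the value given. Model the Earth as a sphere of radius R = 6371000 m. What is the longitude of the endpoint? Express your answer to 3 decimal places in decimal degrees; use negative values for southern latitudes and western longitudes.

longitude -41.803°

Central angle δ = d/R = 1.376186 rad.
Start latitude φ₁ = -1.184520 rad; initial bearing θ = 3.769911 rad.
sin φ₂ = sin φ₁ cos δ + cos φ₁ sin δ cos θ = (-0.926318)(0.193384) + (0.376742)(0.981123)(-0.809017) = -0.478172
φ₂ = asin(-0.478172) = -0.498572 rad = -28.566°.
Then Δλ = atan2(-0.217263, -0.249556) = -2.425260 rad, from sin θ sin δ cos φ₁ over cos δ − sin φ₁ sin φ₂.
λ₂ = λ₁ + Δλ = -41.803°.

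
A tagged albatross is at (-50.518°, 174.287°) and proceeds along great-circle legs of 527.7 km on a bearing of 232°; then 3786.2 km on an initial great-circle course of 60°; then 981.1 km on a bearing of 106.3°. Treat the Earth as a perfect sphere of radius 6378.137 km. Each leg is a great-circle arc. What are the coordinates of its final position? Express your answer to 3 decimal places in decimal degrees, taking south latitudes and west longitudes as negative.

Apply the spherical direct solution leg by leg, carrying full precision between legs.
Leg 1: from (-50.518°, 174.287°), δ = 527.7/6378.137 = 0.082736 rad, θ = 232° → φ = -53.277°, λ = 168.035°.
Leg 2: from (-53.277°, 168.035°), δ = 3786.2/6378.137 = 0.593622 rad, θ = 60° → φ = -29.813°, λ = -158.026°.
Leg 3: from (-29.813°, -158.026°), δ = 981.1/6378.137 = 0.153822 rad, θ = 106.3° → φ = -31.912°, λ = -148.050°.

latitude -31.912°, longitude -148.050°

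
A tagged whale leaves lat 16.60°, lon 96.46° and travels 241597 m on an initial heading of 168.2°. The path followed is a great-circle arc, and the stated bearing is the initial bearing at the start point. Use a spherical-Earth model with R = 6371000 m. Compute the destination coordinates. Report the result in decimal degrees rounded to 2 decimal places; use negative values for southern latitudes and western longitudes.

latitude 14.47°, longitude 96.92°

δ = 241597/6371000 = 0.037921 rad (2.1727°).
Start latitude φ₁ = 0.289725 rad; initial bearing θ = 2.935644 rad.
Destination latitude: φ₂ = arcsin( sin φ₁ cos δ + cos φ₁ sin δ cos θ ) = arcsin(0.249919) = 14.47°.
For the longitude increment, Δλ = atan2( sin θ sin δ cos φ₁, cos δ − sin φ₁ sin φ₂ ) = atan2(0.007430, 0.927882) = 0.46°.
λ₂ = λ₁ + Δλ = 96.92°.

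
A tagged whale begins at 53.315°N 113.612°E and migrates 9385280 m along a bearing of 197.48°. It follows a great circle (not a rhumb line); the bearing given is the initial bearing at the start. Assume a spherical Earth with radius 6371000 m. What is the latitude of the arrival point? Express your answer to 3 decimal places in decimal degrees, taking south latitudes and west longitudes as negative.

latitude -29.269°

Central angle δ = d/R = 1.473125 rad.
With φ₁ = 53.315° = 0.930522 rad and θ = 197.48° = 3.446676 rad:
Destination latitude: φ₂ = arcsin( sin φ₁ cos δ + cos φ₁ sin δ cos θ ) = arcsin(-0.488911) = -29.269°.
Δλ = atan2( sin θ sin δ cos φ₁ , cos δ − sin φ₁ sin φ₂ ) = atan2(-0.178592, 0.489589) = -0.349780 rad = -20.041°.
Hence λ₂ = 113.612° + -20.041° = 93.571°.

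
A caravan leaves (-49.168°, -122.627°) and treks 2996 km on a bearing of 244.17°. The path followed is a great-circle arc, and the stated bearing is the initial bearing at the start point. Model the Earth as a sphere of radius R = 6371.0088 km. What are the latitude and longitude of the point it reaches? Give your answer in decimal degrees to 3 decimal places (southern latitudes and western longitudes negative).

The arc subtends δ = 2996/6371.0088 = 0.470255 rad at the centre.
Converting: φ₁ = -0.858143 rad, θ = 4.261570 rad.
Applying the spherical law of cosines for sides, sin φ₂ = sin φ₁ cos δ + cos φ₁ sin δ cos θ = -0.803583, so φ₂ = -53.474°.
Δλ = atan2( sin θ sin δ cos φ₁ , cos δ − sin φ₁ sin φ₂ ) = atan2(-0.266666, 0.283437) = -0.754919 rad = -43.254°.
λ₂ = -122.627° + -43.254° = -165.881°.

latitude -53.474°, longitude -165.881°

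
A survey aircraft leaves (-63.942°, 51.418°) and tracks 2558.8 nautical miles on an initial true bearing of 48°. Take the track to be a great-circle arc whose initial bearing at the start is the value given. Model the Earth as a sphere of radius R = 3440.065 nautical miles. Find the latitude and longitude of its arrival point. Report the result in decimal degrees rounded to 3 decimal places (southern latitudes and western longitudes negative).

δ = 2558.8/3440.065 = 0.743823 rad (42.6179°).
Start latitude φ₁ = -1.115998 rad; initial bearing θ = 0.837758 rad.
Applying the spherical law of cosines for sides, sin φ₂ = sin φ₁ cos δ + cos φ₁ sin δ cos θ = -0.462056, so φ₂ = -27.520°.
For the longitude increment, Δλ = atan2( sin θ sin δ cos φ₁, cos δ − sin φ₁ sin φ₂ ) = atan2(0.221041, 0.320797) = 34.568°.
λ₂ = λ₁ + Δλ = 85.986°.

latitude -27.520°, longitude 85.986°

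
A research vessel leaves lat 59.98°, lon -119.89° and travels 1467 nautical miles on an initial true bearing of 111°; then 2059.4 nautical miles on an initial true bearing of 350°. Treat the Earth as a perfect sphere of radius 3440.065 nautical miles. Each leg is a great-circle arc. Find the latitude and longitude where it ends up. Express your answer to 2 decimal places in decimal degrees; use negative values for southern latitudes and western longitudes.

Apply the spherical direct solution leg by leg, carrying full precision between legs.
Leg 1: from (59.98°, -119.89°), δ = 1467/3440.065 = 0.426445 rad, θ = 111° → φ = 45.57°, λ = -86.41°.
Leg 2: from (45.57°, -86.41°), δ = 2059.4/3440.065 = 0.598651 rad, θ = 350° → φ = 78.08°, λ = -114.68°.

latitude 78.08°, longitude -114.68°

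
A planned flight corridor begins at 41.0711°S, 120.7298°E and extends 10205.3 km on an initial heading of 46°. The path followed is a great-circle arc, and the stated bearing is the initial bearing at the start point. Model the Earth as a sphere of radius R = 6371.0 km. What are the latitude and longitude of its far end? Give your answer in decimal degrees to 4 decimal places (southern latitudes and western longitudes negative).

δ = 10205.3/6371 = 1.601836 rad (91.7785°).
Start latitude φ₁ = -0.716826 rad; initial bearing θ = 0.802851 rad.
Destination latitude: φ₂ = arcsin( sin φ₁ cos δ + cos φ₁ sin δ cos θ ) = arcsin(0.543837) = 32.9452°.
Then Δλ = atan2(0.542045, 0.326263) = 1.028973 rad, from sin θ sin δ cos φ₁ over cos δ − sin φ₁ sin φ₂.
λ₂ = λ₁ + Δλ = 179.6856°.

latitude 32.9452°, longitude 179.6856°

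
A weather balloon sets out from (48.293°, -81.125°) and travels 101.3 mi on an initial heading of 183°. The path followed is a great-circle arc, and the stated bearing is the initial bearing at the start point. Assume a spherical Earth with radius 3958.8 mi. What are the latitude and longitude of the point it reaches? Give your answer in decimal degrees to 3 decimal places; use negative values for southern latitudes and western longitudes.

latitude 46.829°, longitude -81.237°

Central angle δ = d/R = 0.025589 rad.
With φ₁ = 48.293° = 0.842872 rad and θ = 183° = 3.193953 rad:
sin φ₂ = sin φ₁ cos δ + cos φ₁ sin δ cos θ = (0.746557)(0.999673) + (0.665322)(0.025586)(-0.998630) = 0.729313
φ₂ = asin(0.729313) = 0.817317 rad = 46.829°.
For the longitude increment, Δλ = atan2( sin θ sin δ cos φ₁, cos δ − sin φ₁ sin φ₂ ) = atan2(-0.000891, 0.455199) = -0.112°.
Hence λ₂ = -81.125° + -0.112° = -81.237°.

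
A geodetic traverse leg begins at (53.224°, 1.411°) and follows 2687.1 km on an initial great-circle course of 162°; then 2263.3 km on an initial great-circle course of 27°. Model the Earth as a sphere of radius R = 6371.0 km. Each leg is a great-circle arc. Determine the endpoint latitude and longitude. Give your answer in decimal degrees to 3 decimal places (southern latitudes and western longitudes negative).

Apply the spherical direct solution leg by leg, carrying full precision between legs.
Leg 1: from (53.224°, 1.411°), δ = 2687.1/6371 = 0.421771 rad, θ = 162° → φ = 29.848°, λ = 9.798°.
Leg 2: from (29.848°, 9.798°), δ = 2263.3/6371 = 0.355250 rad, θ = 27° → φ = 47.343°, λ = 23.274°.

latitude 47.343°, longitude 23.274°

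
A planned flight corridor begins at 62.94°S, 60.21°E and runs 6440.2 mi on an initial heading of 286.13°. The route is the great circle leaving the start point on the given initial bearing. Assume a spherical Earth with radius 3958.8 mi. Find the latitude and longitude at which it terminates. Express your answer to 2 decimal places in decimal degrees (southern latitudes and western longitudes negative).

Central angle δ = d/R = 1.626806 rad.
Start latitude φ₁ = -1.098510 rad; initial bearing θ = 4.993911 rad.
Destination latitude: φ₂ = arcsin( sin φ₁ cos δ + cos φ₁ sin δ cos θ ) = arcsin(0.176040) = 10.14°.
For the longitude increment, Δλ = atan2( sin θ sin δ cos φ₁, cos δ − sin φ₁ sin φ₂ ) = atan2(-0.436329, 0.100788) = -76.99°.
λ₂ = 60.21° + -76.99° = -16.78°.

latitude 10.14°, longitude -16.78°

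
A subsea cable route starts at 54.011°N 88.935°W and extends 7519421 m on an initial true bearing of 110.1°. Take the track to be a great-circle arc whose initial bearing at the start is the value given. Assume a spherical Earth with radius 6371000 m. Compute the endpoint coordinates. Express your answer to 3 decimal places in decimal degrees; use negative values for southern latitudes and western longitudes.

latitude 6.966°, longitude -27.909°

Angular distance δ = d/R = 7519421 / 6371000 = 1.180258 rad.
With φ₁ = 54.011° = 0.942670 rad and θ = 110.1° = 1.921608 rad:
Applying the spherical law of cosines for sides, sin φ₂ = sin φ₁ cos δ + cos φ₁ sin δ cos θ = 0.121286, so φ₂ = 6.966°.
Δλ = atan2( sin θ sin δ cos φ₁ , cos δ − sin φ₁ sin φ₂ ) = atan2(0.510289, 0.282551) = 1.065111 rad = 61.026°.
Hence λ₂ = -88.935° + 61.026° = -27.909°.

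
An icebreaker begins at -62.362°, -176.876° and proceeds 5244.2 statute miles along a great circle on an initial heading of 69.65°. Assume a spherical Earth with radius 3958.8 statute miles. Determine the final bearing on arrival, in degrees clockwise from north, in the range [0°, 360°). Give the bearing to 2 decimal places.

final bearing 25.83°

Angular distance δ = d/R = 5244.2 / 3958.8 = 1.324694 rad.
Start latitude φ₁ = -1.088422 rad; initial bearing θ = 1.215622 rad.
Destination latitude: φ₂ = arcsin( sin φ₁ cos δ + cos φ₁ sin δ cos θ ) = arcsin(-0.059370) = -3.404°.
Δλ = atan2( sin θ sin δ cos φ₁ , cos δ − sin φ₁ sin φ₂ ) = atan2(0.421826, 0.191030) = 1.145563 rad = 65.636°.
λ₂ = -176.876° + 65.636° = -111.240°.
The forward bearing on arrival equals the back-azimuth from the destination plus 180°.
Back-azimuth from P₂ (-3.40°, -111.24°) to P₁ (-62.36°, -176.88°), with Δλ' = λ₁ − λ₂ = -65.64°: atan2( sin Δλ' cos φ₁ , cos φ₂ sin φ₁ − sin φ₂ cos φ₁ cos Δλ' ) = 205.83°.
Final bearing = (205.83° + 180°) mod 360° = 25.83°.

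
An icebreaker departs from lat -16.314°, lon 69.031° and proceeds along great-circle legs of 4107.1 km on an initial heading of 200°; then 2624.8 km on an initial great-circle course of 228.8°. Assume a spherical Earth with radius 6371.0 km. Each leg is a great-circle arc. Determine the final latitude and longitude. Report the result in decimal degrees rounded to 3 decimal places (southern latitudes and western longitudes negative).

latitude -60.662°, longitude 12.421°

Apply the spherical direct solution leg by leg, carrying full precision between legs.
Leg 1: from (-16.314°, 69.031°), δ = 4107.1/6371 = 0.644655 rad, θ = 200° → φ = -50.038°, λ = 50.368°.
Leg 2: from (-50.038°, 50.368°), δ = 2624.8/6371 = 0.411992 rad, θ = 228.8° → φ = -60.662°, λ = 12.421°.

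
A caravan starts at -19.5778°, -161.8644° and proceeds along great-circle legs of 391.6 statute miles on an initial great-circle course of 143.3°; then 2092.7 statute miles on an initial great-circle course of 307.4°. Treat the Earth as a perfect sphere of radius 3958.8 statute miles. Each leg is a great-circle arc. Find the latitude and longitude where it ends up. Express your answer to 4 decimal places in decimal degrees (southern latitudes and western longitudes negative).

Apply the spherical direct solution leg by leg, carrying full precision between legs.
Leg 1: from (-19.5778°, -161.8644°), δ = 391.6/3958.8 = 0.098919 rad, θ = 143.3° → φ = -24.0825°, λ = -158.1578°.
Leg 2: from (-24.0825°, -158.1578°), δ = 2092.7/3958.8 = 0.528620 rad, θ = 307.4° → φ = -4.1687°, λ = 178.1565°.

latitude -4.1687°, longitude 178.1565°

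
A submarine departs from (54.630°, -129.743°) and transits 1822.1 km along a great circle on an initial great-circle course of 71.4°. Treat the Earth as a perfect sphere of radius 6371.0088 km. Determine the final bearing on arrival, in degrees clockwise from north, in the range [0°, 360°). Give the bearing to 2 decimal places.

final bearing 95.51°

Angular distance δ = d/R = 1822.1 / 6371.0088 = 0.285999 rad.
Converting: φ₁ = 0.953473 rad, θ = 1.246165 rad.
Destination latitude: φ₂ = arcsin( sin φ₁ cos δ + cos φ₁ sin δ cos θ ) = arcsin(0.834396) = 56.553°.
Δλ = atan2( sin θ sin δ cos φ₁ , cos δ − sin φ₁ sin φ₂ ) = atan2(0.154774, 0.278988) = 0.506498 rad = 29.020°.
λ₂ = -129.743° + 29.020° = -100.723°.
The forward bearing on arrival equals the back-azimuth from the destination plus 180°.
Back-azimuth from P₂ (56.55°, -100.72°) to P₁ (54.63°, -129.74°), with Δλ' = λ₁ − λ₂ = -29.02°: atan2( sin Δλ' cos φ₁ , cos φ₂ sin φ₁ − sin φ₂ cos φ₁ cos Δλ' ) = 275.51°.
Final bearing = (275.51° + 180°) mod 360° = 95.51°.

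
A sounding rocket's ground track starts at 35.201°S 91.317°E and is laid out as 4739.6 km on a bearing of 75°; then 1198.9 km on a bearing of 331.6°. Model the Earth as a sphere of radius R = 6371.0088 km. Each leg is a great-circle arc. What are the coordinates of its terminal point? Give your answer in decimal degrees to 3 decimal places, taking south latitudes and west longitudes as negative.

Apply the spherical direct solution leg by leg, carrying full precision between legs.
Leg 1: from (-35.201°, 91.317°), δ = 4739.6/6371.0088 = 0.743932 rad, θ = 75° → φ = -16.316°, λ = 134.283°.
Leg 2: from (-16.316°, 134.283°), δ = 1198.9/6371.0088 = 0.188181 rad, θ = 331.6° → φ = -6.779°, λ = 129.142°.

latitude -6.779°, longitude 129.142°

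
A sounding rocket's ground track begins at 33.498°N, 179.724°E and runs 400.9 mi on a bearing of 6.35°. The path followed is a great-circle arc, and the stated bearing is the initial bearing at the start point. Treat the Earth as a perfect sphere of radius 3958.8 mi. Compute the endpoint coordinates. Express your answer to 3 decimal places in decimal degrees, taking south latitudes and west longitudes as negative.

Angular distance δ = d/R = 400.9 / 3958.8 = 0.101268 rad.
Start latitude φ₁ = 0.584650 rad; initial bearing θ = 0.110828 rad.
Destination latitude: φ₂ = arcsin( sin φ₁ cos δ + cos φ₁ sin δ cos θ ) = arcsin(0.632867) = 39.262°.
For the longitude increment, Δλ = atan2( sin θ sin δ cos φ₁, cos δ − sin φ₁ sin φ₂ ) = atan2(0.009324, 0.645593) = 0.827°.
λ₂ = 179.724° + 0.827° = 180.551°, normalized to (−180°, 180°] → -179.449°.

latitude 39.262°, longitude -179.449°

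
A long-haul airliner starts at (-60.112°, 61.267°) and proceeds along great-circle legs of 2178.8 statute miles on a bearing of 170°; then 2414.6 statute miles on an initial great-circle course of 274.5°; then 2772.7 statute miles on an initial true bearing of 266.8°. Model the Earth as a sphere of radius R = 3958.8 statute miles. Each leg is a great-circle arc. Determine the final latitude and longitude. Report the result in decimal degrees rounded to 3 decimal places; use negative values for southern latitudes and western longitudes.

Apply the spherical direct solution leg by leg, carrying full precision between legs.
Leg 1: from (-60.112°, 61.267°), δ = 2178.8/3958.8 = 0.550369 rad, θ = 170° → φ = -84.640°, λ = 164.784°.
Leg 2: from (-84.640°, 164.784°), δ = 2414.6/3958.8 = 0.609932 rad, θ = 274.5° → φ = -54.283°, λ = 86.777°.
Leg 3: from (-54.283°, 86.777°), δ = 2772.7/3958.8 = 0.700389 rad, θ = 266.8° → φ = -39.925°, λ = 29.730°.

latitude -39.925°, longitude 29.730°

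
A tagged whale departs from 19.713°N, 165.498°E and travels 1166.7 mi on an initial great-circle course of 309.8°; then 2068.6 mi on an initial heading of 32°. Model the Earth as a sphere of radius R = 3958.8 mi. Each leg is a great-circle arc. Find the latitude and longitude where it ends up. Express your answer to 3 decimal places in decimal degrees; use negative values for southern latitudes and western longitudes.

latitude 52.982°, longitude 176.645°

Apply the spherical direct solution leg by leg, carrying full precision between legs.
Leg 1: from (19.713°, 165.498°), δ = 1166.7/3958.8 = 0.294711 rad, θ = 309.8° → φ = 29.854°, λ = 150.588°.
Leg 2: from (29.854°, 150.588°), δ = 2068.6/3958.8 = 0.522532 rad, θ = 32° → φ = 52.982°, λ = 176.645°.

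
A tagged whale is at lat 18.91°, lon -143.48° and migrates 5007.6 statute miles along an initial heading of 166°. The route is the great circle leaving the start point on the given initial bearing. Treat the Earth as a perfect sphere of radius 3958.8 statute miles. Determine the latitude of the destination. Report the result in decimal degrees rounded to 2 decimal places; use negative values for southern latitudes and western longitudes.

The arc subtends δ = 5007.6/3958.8 = 1.264929 rad at the centre.
With φ₁ = 18.91° = 0.330042 rad and θ = 166° = 2.897247 rad:
sin φ₂ = sin φ₁ cos δ + cos φ₁ sin δ cos θ = (0.324083)(0.301121) + (0.946029)(0.953586)(-0.970296) = -0.777735
φ₂ = asin(-0.777735) = -0.891055 rad = -51.05°.
For the longitude increment, Δλ = atan2( sin θ sin δ cos φ₁, cos δ − sin φ₁ sin φ₂ ) = atan2(0.218243, 0.553171) = 21.53°.
λ₂ = λ₁ + Δλ = -121.95°.

latitude -51.05°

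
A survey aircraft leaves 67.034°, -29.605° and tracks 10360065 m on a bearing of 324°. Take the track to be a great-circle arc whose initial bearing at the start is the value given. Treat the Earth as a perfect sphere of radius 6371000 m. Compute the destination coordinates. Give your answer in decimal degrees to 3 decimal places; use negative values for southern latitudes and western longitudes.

latitude 15.323°, longitude -172.123°

δ = 10360065/6371000 = 1.626129 rad (93.1703°).
Converting: φ₁ = 1.169964 rad, θ = 5.654867 rad.
Destination latitude: φ₂ = arcsin( sin φ₁ cos δ + cos φ₁ sin δ cos θ ) = arcsin(0.264263) = 15.323°.
Δλ = atan2( sin θ sin δ cos φ₁ , cos δ − sin φ₁ sin φ₂ ) = atan2(-0.228994, -0.298620) = -2.487401 rad = -142.518°.
λ₂ = λ₁ + Δλ = -172.123°.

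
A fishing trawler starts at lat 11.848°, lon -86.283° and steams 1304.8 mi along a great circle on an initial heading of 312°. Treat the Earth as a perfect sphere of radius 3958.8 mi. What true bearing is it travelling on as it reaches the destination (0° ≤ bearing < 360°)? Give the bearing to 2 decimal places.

final bearing 307.26°

δ = 1304.8/3958.8 = 0.329595 rad (18.8844°).
With φ₁ = 11.848° = 0.206787 rad and θ = 312° = 5.445427 rad:
sin φ₂ = sin φ₁ cos δ + cos φ₁ sin δ cos θ = (0.205316)(0.946174) + (0.978696)(0.323660)(0.669131) = 0.406221
φ₂ = asin(0.406221) = 0.418315 rad = 23.968°.
For the longitude increment, Δλ = atan2( sin θ sin δ cos φ₁, cos δ − sin φ₁ sin φ₂ ) = atan2(-0.235402, 0.862770) = -15.261°.
Hence λ₂ = -86.283° + -15.261° = -101.544°.
The forward bearing on arrival equals the back-azimuth from the destination plus 180°.
Back-azimuth from P₂ (23.97°, -101.54°) to P₁ (11.85°, -86.28°), with Δλ' = λ₁ − λ₂ = 15.26°: atan2( sin Δλ' cos φ₁ , cos φ₂ sin φ₁ − sin φ₂ cos φ₁ cos Δλ' ) = 127.26°.
Final bearing = (127.26° + 180°) mod 360° = 307.26°.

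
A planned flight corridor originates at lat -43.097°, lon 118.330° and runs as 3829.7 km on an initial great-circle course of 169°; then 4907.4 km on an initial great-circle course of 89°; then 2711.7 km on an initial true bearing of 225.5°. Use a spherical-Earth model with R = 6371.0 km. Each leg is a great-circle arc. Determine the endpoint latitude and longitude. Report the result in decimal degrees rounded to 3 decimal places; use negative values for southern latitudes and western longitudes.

latitude -57.077°, longitude -173.871°

Apply the spherical direct solution leg by leg, carrying full precision between legs.
Leg 1: from (-43.097°, 118.330°), δ = 3829.7/6371 = 0.601114 rad, θ = 169° → φ = -75.662°, λ = 144.165°.
Leg 2: from (-75.662°, 144.165°), δ = 4907.4/6371 = 0.770272 rad, θ = 89° → φ = -43.817°, λ = -141.062°.
Leg 3: from (-43.817°, -141.062°), δ = 2711.7/6371 = 0.425632 rad, θ = 225.5° → φ = -57.077°, λ = -173.871°.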